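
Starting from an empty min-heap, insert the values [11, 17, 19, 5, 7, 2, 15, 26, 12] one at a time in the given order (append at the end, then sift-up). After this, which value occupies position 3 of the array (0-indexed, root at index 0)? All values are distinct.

Insert 11:
  append 11 at index 0 → [11] (no swap needed)
Insert 17:
  append 17 at index 1 → [11, 17] (no swap needed)
Insert 19:
  append 19 at index 2 → [11, 17, 19] (no swap needed)
Insert 5:
  append 5 at index 3 → [11, 17, 19, 5]
  5 < parent 17 at index 1, swap → [11, 5, 19, 17]
  5 < parent 11 at index 0, swap → [5, 11, 19, 17]
Insert 7:
  append 7 at index 4 → [5, 11, 19, 17, 7]
  7 < parent 11 at index 1, swap → [5, 7, 19, 17, 11]
Insert 2:
  append 2 at index 5 → [5, 7, 19, 17, 11, 2]
  2 < parent 19 at index 2, swap → [5, 7, 2, 17, 11, 19]
  2 < parent 5 at index 0, swap → [2, 7, 5, 17, 11, 19]
Insert 15:
  append 15 at index 6 → [2, 7, 5, 17, 11, 19, 15] (no swap needed)
Insert 26:
  append 26 at index 7 → [2, 7, 5, 17, 11, 19, 15, 26] (no swap needed)
Insert 12:
  append 12 at index 8 → [2, 7, 5, 17, 11, 19, 15, 26, 12]
  12 < parent 17 at index 3, swap → [2, 7, 5, 12, 11, 19, 15, 26, 17]
resulting array: [2, 7, 5, 12, 11, 19, 15, 26, 17]

12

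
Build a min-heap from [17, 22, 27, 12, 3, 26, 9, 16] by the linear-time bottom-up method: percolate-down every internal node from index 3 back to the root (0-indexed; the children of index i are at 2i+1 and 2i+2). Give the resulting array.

[3, 12, 9, 16, 22, 26, 27, 17]

sift down from index 3: already satisfies heap property
sift down from index 2:
  27 vs smaller child 9 at index 6, swap → [17, 22, 9, 12, 3, 26, 27, 16]
sift down from index 1:
  22 vs smaller child 3 at index 4, swap → [17, 3, 9, 12, 22, 26, 27, 16]
sift down from index 0:
  17 vs smaller child 3 at index 1, swap → [3, 17, 9, 12, 22, 26, 27, 16]
  17 vs smaller child 12 at index 3, swap → [3, 12, 9, 17, 22, 26, 27, 16]
  17 vs only child 16 at index 7, swap → [3, 12, 9, 16, 22, 26, 27, 17]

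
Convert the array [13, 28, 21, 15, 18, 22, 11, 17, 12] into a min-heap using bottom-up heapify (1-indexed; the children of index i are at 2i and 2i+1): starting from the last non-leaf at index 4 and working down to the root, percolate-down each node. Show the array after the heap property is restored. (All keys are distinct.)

sift down from index 4:
  15 vs smaller child 12 at index 9, swap → [13, 28, 21, 12, 18, 22, 11, 17, 15]
sift down from index 3:
  21 vs smaller child 11 at index 7, swap → [13, 28, 11, 12, 18, 22, 21, 17, 15]
sift down from index 2:
  28 vs smaller child 12 at index 4, swap → [13, 12, 11, 28, 18, 22, 21, 17, 15]
  28 vs smaller child 15 at index 9, swap → [13, 12, 11, 15, 18, 22, 21, 17, 28]
sift down from index 1:
  13 vs smaller child 11 at index 3, swap → [11, 12, 13, 15, 18, 22, 21, 17, 28]

[11, 12, 13, 15, 18, 22, 21, 17, 28]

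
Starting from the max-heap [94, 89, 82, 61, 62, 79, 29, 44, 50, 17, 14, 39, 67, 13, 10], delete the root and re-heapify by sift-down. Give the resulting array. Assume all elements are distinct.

remove root 94; move last element 10 to root → [10, 89, 82, 61, 62, 79, 29, 44, 50, 17, 14, 39, 67, 13]
10 vs larger child 89 at index 1, swap → [89, 10, 82, 61, 62, 79, 29, 44, 50, 17, 14, 39, 67, 13]
10 vs larger child 62 at index 4, swap → [89, 62, 82, 61, 10, 79, 29, 44, 50, 17, 14, 39, 67, 13]
10 vs larger child 17 at index 9, swap → [89, 62, 82, 61, 17, 79, 29, 44, 50, 10, 14, 39, 67, 13]

[89, 62, 82, 61, 17, 79, 29, 44, 50, 10, 14, 39, 67, 13]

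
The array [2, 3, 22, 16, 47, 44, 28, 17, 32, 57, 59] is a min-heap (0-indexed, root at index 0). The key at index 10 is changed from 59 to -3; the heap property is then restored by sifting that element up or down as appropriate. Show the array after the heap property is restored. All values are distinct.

set index 10 from 59 to -3 → [2, 3, 22, 16, 47, 44, 28, 17, 32, 57, -3]
-3 < parent 47 at index 4, swap → [2, 3, 22, 16, -3, 44, 28, 17, 32, 57, 47]
-3 < parent 3 at index 1, swap → [2, -3, 22, 16, 3, 44, 28, 17, 32, 57, 47]
-3 < parent 2 at index 0, swap → [-3, 2, 22, 16, 3, 44, 28, 17, 32, 57, 47]

[-3, 2, 22, 16, 3, 44, 28, 17, 32, 57, 47]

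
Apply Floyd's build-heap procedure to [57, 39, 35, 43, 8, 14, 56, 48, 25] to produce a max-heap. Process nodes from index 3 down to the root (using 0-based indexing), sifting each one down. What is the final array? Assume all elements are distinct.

sift down from index 3:
  43 vs larger child 48 at index 7, swap → [57, 39, 35, 48, 8, 14, 56, 43, 25]
sift down from index 2:
  35 vs larger child 56 at index 6, swap → [57, 39, 56, 48, 8, 14, 35, 43, 25]
sift down from index 1:
  39 vs larger child 48 at index 3, swap → [57, 48, 56, 39, 8, 14, 35, 43, 25]
  39 vs larger child 43 at index 7, swap → [57, 48, 56, 43, 8, 14, 35, 39, 25]
sift down from index 0: already satisfies heap property

[57, 48, 56, 43, 8, 14, 35, 39, 25]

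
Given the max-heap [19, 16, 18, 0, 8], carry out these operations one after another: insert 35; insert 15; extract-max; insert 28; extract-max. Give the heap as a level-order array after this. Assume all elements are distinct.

[19, 16, 18, 0, 8, 15]

insert 35:
  append 35 at index 5 → [19, 16, 18, 0, 8, 35]
  35 > parent 18 at index 2, swap → [19, 16, 35, 0, 8, 18]
  35 > parent 19 at index 0, swap → [35, 16, 19, 0, 8, 18]
insert 15:
  append 15 at index 6 → [35, 16, 19, 0, 8, 18, 15] (no swap needed)
extract-max → returns 35:
  remove root 35; move last element 15 to root → [15, 16, 19, 0, 8, 18]
  15 vs larger child 19 at index 2, swap → [19, 16, 15, 0, 8, 18]
  15 vs only child 18 at index 5, swap → [19, 16, 18, 0, 8, 15]
insert 28:
  append 28 at index 6 → [19, 16, 18, 0, 8, 15, 28]
  28 > parent 18 at index 2, swap → [19, 16, 28, 0, 8, 15, 18]
  28 > parent 19 at index 0, swap → [28, 16, 19, 0, 8, 15, 18]
extract-max → returns 28:
  remove root 28; move last element 18 to root → [18, 16, 19, 0, 8, 15]
  18 vs larger child 19 at index 2, swap → [19, 16, 18, 0, 8, 15]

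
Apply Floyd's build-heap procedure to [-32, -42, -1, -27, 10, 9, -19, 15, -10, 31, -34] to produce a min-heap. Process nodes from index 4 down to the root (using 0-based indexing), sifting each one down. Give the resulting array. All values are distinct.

[-42, -34, -19, -27, -32, 9, -1, 15, -10, 31, 10]

sift down from index 4:
  10 vs smaller child -34 at index 10, swap → [-32, -42, -1, -27, -34, 9, -19, 15, -10, 31, 10]
sift down from index 3: already satisfies heap property
sift down from index 2:
  -1 vs smaller child -19 at index 6, swap → [-32, -42, -19, -27, -34, 9, -1, 15, -10, 31, 10]
sift down from index 1: already satisfies heap property
sift down from index 0:
  -32 vs smaller child -42 at index 1, swap → [-42, -32, -19, -27, -34, 9, -1, 15, -10, 31, 10]
  -32 vs smaller child -34 at index 4, swap → [-42, -34, -19, -27, -32, 9, -1, 15, -10, 31, 10]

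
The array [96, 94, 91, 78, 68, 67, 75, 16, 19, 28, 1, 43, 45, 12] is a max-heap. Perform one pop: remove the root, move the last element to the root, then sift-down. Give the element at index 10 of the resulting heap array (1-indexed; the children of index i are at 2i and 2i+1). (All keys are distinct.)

28

remove root 96; move last element 12 to root → [12, 94, 91, 78, 68, 67, 75, 16, 19, 28, 1, 43, 45]
12 vs larger child 94 at index 2, swap → [94, 12, 91, 78, 68, 67, 75, 16, 19, 28, 1, 43, 45]
12 vs larger child 78 at index 4, swap → [94, 78, 91, 12, 68, 67, 75, 16, 19, 28, 1, 43, 45]
12 vs larger child 19 at index 9, swap → [94, 78, 91, 19, 68, 67, 75, 16, 12, 28, 1, 43, 45]
resulting array: [94, 78, 91, 19, 68, 67, 75, 16, 12, 28, 1, 43, 45]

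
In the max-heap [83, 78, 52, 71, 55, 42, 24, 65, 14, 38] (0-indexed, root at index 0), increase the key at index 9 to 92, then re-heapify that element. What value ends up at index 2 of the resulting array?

set index 9 from 38 to 92 → [83, 78, 52, 71, 55, 42, 24, 65, 14, 92]
92 > parent 55 at index 4, swap → [83, 78, 52, 71, 92, 42, 24, 65, 14, 55]
92 > parent 78 at index 1, swap → [83, 92, 52, 71, 78, 42, 24, 65, 14, 55]
92 > parent 83 at index 0, swap → [92, 83, 52, 71, 78, 42, 24, 65, 14, 55]
resulting array: [92, 83, 52, 71, 78, 42, 24, 65, 14, 55]

52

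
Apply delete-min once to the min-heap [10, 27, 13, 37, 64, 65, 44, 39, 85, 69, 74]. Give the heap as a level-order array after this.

[13, 27, 44, 37, 64, 65, 74, 39, 85, 69]

remove root 10; move last element 74 to root → [74, 27, 13, 37, 64, 65, 44, 39, 85, 69]
74 vs smaller child 13 at index 2, swap → [13, 27, 74, 37, 64, 65, 44, 39, 85, 69]
74 vs smaller child 44 at index 6, swap → [13, 27, 44, 37, 64, 65, 74, 39, 85, 69]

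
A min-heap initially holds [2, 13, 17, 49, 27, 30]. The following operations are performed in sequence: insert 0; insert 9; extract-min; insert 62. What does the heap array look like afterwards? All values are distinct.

insert 0:
  append 0 at index 6 → [2, 13, 17, 49, 27, 30, 0]
  0 < parent 17 at index 2, swap → [2, 13, 0, 49, 27, 30, 17]
  0 < parent 2 at index 0, swap → [0, 13, 2, 49, 27, 30, 17]
insert 9:
  append 9 at index 7 → [0, 13, 2, 49, 27, 30, 17, 9]
  9 < parent 49 at index 3, swap → [0, 13, 2, 9, 27, 30, 17, 49]
  9 < parent 13 at index 1, swap → [0, 9, 2, 13, 27, 30, 17, 49]
extract-min → returns 0:
  remove root 0; move last element 49 to root → [49, 9, 2, 13, 27, 30, 17]
  49 vs smaller child 2 at index 2, swap → [2, 9, 49, 13, 27, 30, 17]
  49 vs smaller child 17 at index 6, swap → [2, 9, 17, 13, 27, 30, 49]
insert 62:
  append 62 at index 7 → [2, 9, 17, 13, 27, 30, 49, 62] (no swap needed)

[2, 9, 17, 13, 27, 30, 49, 62]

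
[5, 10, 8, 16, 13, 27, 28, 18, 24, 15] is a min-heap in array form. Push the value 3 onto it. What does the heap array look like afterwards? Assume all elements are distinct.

append 3 at index 10 → [5, 10, 8, 16, 13, 27, 28, 18, 24, 15, 3]
3 < parent 13 at index 4, swap → [5, 10, 8, 16, 3, 27, 28, 18, 24, 15, 13]
3 < parent 10 at index 1, swap → [5, 3, 8, 16, 10, 27, 28, 18, 24, 15, 13]
3 < parent 5 at index 0, swap → [3, 5, 8, 16, 10, 27, 28, 18, 24, 15, 13]

[3, 5, 8, 16, 10, 27, 28, 18, 24, 15, 13]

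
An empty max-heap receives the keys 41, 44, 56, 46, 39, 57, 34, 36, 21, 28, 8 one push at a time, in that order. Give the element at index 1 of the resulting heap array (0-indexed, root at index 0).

46

Insert 41:
  append 41 at index 0 → [41] (no swap needed)
Insert 44:
  append 44 at index 1 → [41, 44]
  44 > parent 41 at index 0, swap → [44, 41]
Insert 56:
  append 56 at index 2 → [44, 41, 56]
  56 > parent 44 at index 0, swap → [56, 41, 44]
Insert 46:
  append 46 at index 3 → [56, 41, 44, 46]
  46 > parent 41 at index 1, swap → [56, 46, 44, 41]
Insert 39:
  append 39 at index 4 → [56, 46, 44, 41, 39] (no swap needed)
Insert 57:
  append 57 at index 5 → [56, 46, 44, 41, 39, 57]
  57 > parent 44 at index 2, swap → [56, 46, 57, 41, 39, 44]
  57 > parent 56 at index 0, swap → [57, 46, 56, 41, 39, 44]
Insert 34:
  append 34 at index 6 → [57, 46, 56, 41, 39, 44, 34] (no swap needed)
Insert 36:
  append 36 at index 7 → [57, 46, 56, 41, 39, 44, 34, 36] (no swap needed)
Insert 21:
  append 21 at index 8 → [57, 46, 56, 41, 39, 44, 34, 36, 21] (no swap needed)
Insert 28:
  append 28 at index 9 → [57, 46, 56, 41, 39, 44, 34, 36, 21, 28] (no swap needed)
Insert 8:
  append 8 at index 10 → [57, 46, 56, 41, 39, 44, 34, 36, 21, 28, 8] (no swap needed)
resulting array: [57, 46, 56, 41, 39, 44, 34, 36, 21, 28, 8]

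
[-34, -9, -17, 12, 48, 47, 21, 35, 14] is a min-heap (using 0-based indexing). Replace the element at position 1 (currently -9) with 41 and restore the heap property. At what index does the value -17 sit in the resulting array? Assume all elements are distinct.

2

set index 1 from -9 to 41 → [-34, 41, -17, 12, 48, 47, 21, 35, 14]
41 vs smaller child 12 at index 3, swap → [-34, 12, -17, 41, 48, 47, 21, 35, 14]
41 vs smaller child 14 at index 8, swap → [-34, 12, -17, 14, 48, 47, 21, 35, 41]
resulting array: [-34, 12, -17, 14, 48, 47, 21, 35, 41]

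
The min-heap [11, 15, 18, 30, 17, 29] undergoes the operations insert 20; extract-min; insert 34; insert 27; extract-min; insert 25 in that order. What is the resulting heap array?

[17, 20, 18, 25, 30, 29, 34, 27]

insert 20:
  append 20 at index 6 → [11, 15, 18, 30, 17, 29, 20] (no swap needed)
extract-min → returns 11:
  remove root 11; move last element 20 to root → [20, 15, 18, 30, 17, 29]
  20 vs smaller child 15 at index 1, swap → [15, 20, 18, 30, 17, 29]
  20 vs smaller child 17 at index 4, swap → [15, 17, 18, 30, 20, 29]
insert 34:
  append 34 at index 6 → [15, 17, 18, 30, 20, 29, 34] (no swap needed)
insert 27:
  append 27 at index 7 → [15, 17, 18, 30, 20, 29, 34, 27]
  27 < parent 30 at index 3, swap → [15, 17, 18, 27, 20, 29, 34, 30]
extract-min → returns 15:
  remove root 15; move last element 30 to root → [30, 17, 18, 27, 20, 29, 34]
  30 vs smaller child 17 at index 1, swap → [17, 30, 18, 27, 20, 29, 34]
  30 vs smaller child 20 at index 4, swap → [17, 20, 18, 27, 30, 29, 34]
insert 25:
  append 25 at index 7 → [17, 20, 18, 27, 30, 29, 34, 25]
  25 < parent 27 at index 3, swap → [17, 20, 18, 25, 30, 29, 34, 27]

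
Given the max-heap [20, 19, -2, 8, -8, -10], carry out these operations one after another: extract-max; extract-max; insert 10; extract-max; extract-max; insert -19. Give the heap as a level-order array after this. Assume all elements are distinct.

[-2, -8, -10, -19]

extract-max → returns 20:
  remove root 20; move last element -10 to root → [-10, 19, -2, 8, -8]
  -10 vs larger child 19 at index 1, swap → [19, -10, -2, 8, -8]
  -10 vs larger child 8 at index 3, swap → [19, 8, -2, -10, -8]
extract-max → returns 19:
  remove root 19; move last element -8 to root → [-8, 8, -2, -10]
  -8 vs larger child 8 at index 1, swap → [8, -8, -2, -10]
insert 10:
  append 10 at index 4 → [8, -8, -2, -10, 10]
  10 > parent -8 at index 1, swap → [8, 10, -2, -10, -8]
  10 > parent 8 at index 0, swap → [10, 8, -2, -10, -8]
extract-max → returns 10:
  remove root 10; move last element -8 to root → [-8, 8, -2, -10]
  -8 vs larger child 8 at index 1, swap → [8, -8, -2, -10]
extract-max → returns 8:
  remove root 8; move last element -10 to root → [-10, -8, -2]
  -10 vs larger child -2 at index 2, swap → [-2, -8, -10]
insert -19:
  append -19 at index 3 → [-2, -8, -10, -19] (no swap needed)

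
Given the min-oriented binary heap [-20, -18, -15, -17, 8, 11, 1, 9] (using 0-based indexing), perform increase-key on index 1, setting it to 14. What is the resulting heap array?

[-20, -17, -15, 9, 8, 11, 1, 14]

set index 1 from -18 to 14 → [-20, 14, -15, -17, 8, 11, 1, 9]
14 vs smaller child -17 at index 3, swap → [-20, -17, -15, 14, 8, 11, 1, 9]
14 vs only child 9 at index 7, swap → [-20, -17, -15, 9, 8, 11, 1, 14]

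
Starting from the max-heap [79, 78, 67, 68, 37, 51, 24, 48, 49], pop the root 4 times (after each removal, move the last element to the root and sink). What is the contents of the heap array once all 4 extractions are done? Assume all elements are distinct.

[51, 49, 24, 48, 37]

extract-max #1 returns 79:
  remove root 79; move last element 49 to root → [49, 78, 67, 68, 37, 51, 24, 48]
  49 vs larger child 78 at index 1, swap → [78, 49, 67, 68, 37, 51, 24, 48]
  49 vs larger child 68 at index 3, swap → [78, 68, 67, 49, 37, 51, 24, 48]
extract-max #2 returns 78:
  remove root 78; move last element 48 to root → [48, 68, 67, 49, 37, 51, 24]
  48 vs larger child 68 at index 1, swap → [68, 48, 67, 49, 37, 51, 24]
  48 vs larger child 49 at index 3, swap → [68, 49, 67, 48, 37, 51, 24]
extract-max #3 returns 68:
  remove root 68; move last element 24 to root → [24, 49, 67, 48, 37, 51]
  24 vs larger child 67 at index 2, swap → [67, 49, 24, 48, 37, 51]
  24 vs only child 51 at index 5, swap → [67, 49, 51, 48, 37, 24]
extract-max #4 returns 67:
  remove root 67; move last element 24 to root → [24, 49, 51, 48, 37]
  24 vs larger child 51 at index 2, swap → [51, 49, 24, 48, 37]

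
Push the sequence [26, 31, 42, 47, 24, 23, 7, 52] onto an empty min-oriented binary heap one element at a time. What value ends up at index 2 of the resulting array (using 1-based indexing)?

26

Insert 26:
  append 26 at index 1 → [26] (no swap needed)
Insert 31:
  append 31 at index 2 → [26, 31] (no swap needed)
Insert 42:
  append 42 at index 3 → [26, 31, 42] (no swap needed)
Insert 47:
  append 47 at index 4 → [26, 31, 42, 47] (no swap needed)
Insert 24:
  append 24 at index 5 → [26, 31, 42, 47, 24]
  24 < parent 31 at index 2, swap → [26, 24, 42, 47, 31]
  24 < parent 26 at index 1, swap → [24, 26, 42, 47, 31]
Insert 23:
  append 23 at index 6 → [24, 26, 42, 47, 31, 23]
  23 < parent 42 at index 3, swap → [24, 26, 23, 47, 31, 42]
  23 < parent 24 at index 1, swap → [23, 26, 24, 47, 31, 42]
Insert 7:
  append 7 at index 7 → [23, 26, 24, 47, 31, 42, 7]
  7 < parent 24 at index 3, swap → [23, 26, 7, 47, 31, 42, 24]
  7 < parent 23 at index 1, swap → [7, 26, 23, 47, 31, 42, 24]
Insert 52:
  append 52 at index 8 → [7, 26, 23, 47, 31, 42, 24, 52] (no swap needed)
resulting array: [7, 26, 23, 47, 31, 42, 24, 52]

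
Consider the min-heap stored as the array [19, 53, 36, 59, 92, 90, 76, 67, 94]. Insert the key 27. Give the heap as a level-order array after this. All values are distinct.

[19, 27, 36, 59, 53, 90, 76, 67, 94, 92]

append 27 at index 9 → [19, 53, 36, 59, 92, 90, 76, 67, 94, 27]
27 < parent 92 at index 4, swap → [19, 53, 36, 59, 27, 90, 76, 67, 94, 92]
27 < parent 53 at index 1, swap → [19, 27, 36, 59, 53, 90, 76, 67, 94, 92]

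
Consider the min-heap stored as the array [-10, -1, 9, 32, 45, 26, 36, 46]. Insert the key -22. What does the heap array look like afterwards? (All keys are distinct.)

append -22 at index 8 → [-10, -1, 9, 32, 45, 26, 36, 46, -22]
-22 < parent 32 at index 3, swap → [-10, -1, 9, -22, 45, 26, 36, 46, 32]
-22 < parent -1 at index 1, swap → [-10, -22, 9, -1, 45, 26, 36, 46, 32]
-22 < parent -10 at index 0, swap → [-22, -10, 9, -1, 45, 26, 36, 46, 32]

[-22, -10, 9, -1, 45, 26, 36, 46, 32]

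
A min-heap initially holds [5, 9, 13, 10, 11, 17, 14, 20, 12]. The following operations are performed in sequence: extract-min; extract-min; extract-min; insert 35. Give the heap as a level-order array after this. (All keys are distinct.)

extract-min → returns 5:
  remove root 5; move last element 12 to root → [12, 9, 13, 10, 11, 17, 14, 20]
  12 vs smaller child 9 at index 1, swap → [9, 12, 13, 10, 11, 17, 14, 20]
  12 vs smaller child 10 at index 3, swap → [9, 10, 13, 12, 11, 17, 14, 20]
extract-min → returns 9:
  remove root 9; move last element 20 to root → [20, 10, 13, 12, 11, 17, 14]
  20 vs smaller child 10 at index 1, swap → [10, 20, 13, 12, 11, 17, 14]
  20 vs smaller child 11 at index 4, swap → [10, 11, 13, 12, 20, 17, 14]
extract-min → returns 10:
  remove root 10; move last element 14 to root → [14, 11, 13, 12, 20, 17]
  14 vs smaller child 11 at index 1, swap → [11, 14, 13, 12, 20, 17]
  14 vs smaller child 12 at index 3, swap → [11, 12, 13, 14, 20, 17]
insert 35:
  append 35 at index 6 → [11, 12, 13, 14, 20, 17, 35] (no swap needed)

[11, 12, 13, 14, 20, 17, 35]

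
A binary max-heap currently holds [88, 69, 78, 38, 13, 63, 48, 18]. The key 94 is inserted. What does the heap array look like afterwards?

[94, 88, 78, 69, 13, 63, 48, 18, 38]

append 94 at index 8 → [88, 69, 78, 38, 13, 63, 48, 18, 94]
94 > parent 38 at index 3, swap → [88, 69, 78, 94, 13, 63, 48, 18, 38]
94 > parent 69 at index 1, swap → [88, 94, 78, 69, 13, 63, 48, 18, 38]
94 > parent 88 at index 0, swap → [94, 88, 78, 69, 13, 63, 48, 18, 38]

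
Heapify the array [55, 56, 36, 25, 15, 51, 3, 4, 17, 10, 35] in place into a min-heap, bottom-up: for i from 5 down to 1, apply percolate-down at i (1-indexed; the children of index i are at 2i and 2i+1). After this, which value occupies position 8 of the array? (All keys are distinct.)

sift down from index 5:
  15 vs smaller child 10 at index 10, swap → [55, 56, 36, 25, 10, 51, 3, 4, 17, 15, 35]
sift down from index 4:
  25 vs smaller child 4 at index 8, swap → [55, 56, 36, 4, 10, 51, 3, 25, 17, 15, 35]
sift down from index 3:
  36 vs smaller child 3 at index 7, swap → [55, 56, 3, 4, 10, 51, 36, 25, 17, 15, 35]
sift down from index 2:
  56 vs smaller child 4 at index 4, swap → [55, 4, 3, 56, 10, 51, 36, 25, 17, 15, 35]
  56 vs smaller child 17 at index 9, swap → [55, 4, 3, 17, 10, 51, 36, 25, 56, 15, 35]
sift down from index 1:
  55 vs smaller child 3 at index 3, swap → [3, 4, 55, 17, 10, 51, 36, 25, 56, 15, 35]
  55 vs smaller child 36 at index 7, swap → [3, 4, 36, 17, 10, 51, 55, 25, 56, 15, 35]
resulting array: [3, 4, 36, 17, 10, 51, 55, 25, 56, 15, 35]

25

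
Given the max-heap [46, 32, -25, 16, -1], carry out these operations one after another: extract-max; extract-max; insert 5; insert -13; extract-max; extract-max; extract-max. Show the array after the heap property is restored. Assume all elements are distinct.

[-13, -25]

extract-max → returns 46:
  remove root 46; move last element -1 to root → [-1, 32, -25, 16]
  -1 vs larger child 32 at index 1, swap → [32, -1, -25, 16]
  -1 vs only child 16 at index 3, swap → [32, 16, -25, -1]
extract-max → returns 32:
  remove root 32; move last element -1 to root → [-1, 16, -25]
  -1 vs larger child 16 at index 1, swap → [16, -1, -25]
insert 5:
  append 5 at index 3 → [16, -1, -25, 5]
  5 > parent -1 at index 1, swap → [16, 5, -25, -1]
insert -13:
  append -13 at index 4 → [16, 5, -25, -1, -13] (no swap needed)
extract-max → returns 16:
  remove root 16; move last element -13 to root → [-13, 5, -25, -1]
  -13 vs larger child 5 at index 1, swap → [5, -13, -25, -1]
  -13 vs only child -1 at index 3, swap → [5, -1, -25, -13]
extract-max → returns 5:
  remove root 5; move last element -13 to root → [-13, -1, -25]
  -13 vs larger child -1 at index 1, swap → [-1, -13, -25]
extract-max → returns -1:
  remove root -1; move last element -25 to root → [-25, -13]
  -25 vs only child -13 at index 1, swap → [-13, -25]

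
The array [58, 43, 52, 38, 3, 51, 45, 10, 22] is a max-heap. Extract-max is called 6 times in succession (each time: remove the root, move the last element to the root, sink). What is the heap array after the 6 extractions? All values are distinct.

[22, 10, 3]

extract-max #1 returns 58:
  remove root 58; move last element 22 to root → [22, 43, 52, 38, 3, 51, 45, 10]
  22 vs larger child 52 at index 2, swap → [52, 43, 22, 38, 3, 51, 45, 10]
  22 vs larger child 51 at index 5, swap → [52, 43, 51, 38, 3, 22, 45, 10]
extract-max #2 returns 52:
  remove root 52; move last element 10 to root → [10, 43, 51, 38, 3, 22, 45]
  10 vs larger child 51 at index 2, swap → [51, 43, 10, 38, 3, 22, 45]
  10 vs larger child 45 at index 6, swap → [51, 43, 45, 38, 3, 22, 10]
extract-max #3 returns 51:
  remove root 51; move last element 10 to root → [10, 43, 45, 38, 3, 22]
  10 vs larger child 45 at index 2, swap → [45, 43, 10, 38, 3, 22]
  10 vs only child 22 at index 5, swap → [45, 43, 22, 38, 3, 10]
extract-max #4 returns 45:
  remove root 45; move last element 10 to root → [10, 43, 22, 38, 3]
  10 vs larger child 43 at index 1, swap → [43, 10, 22, 38, 3]
  10 vs larger child 38 at index 3, swap → [43, 38, 22, 10, 3]
extract-max #5 returns 43:
  remove root 43; move last element 3 to root → [3, 38, 22, 10]
  3 vs larger child 38 at index 1, swap → [38, 3, 22, 10]
  3 vs only child 10 at index 3, swap → [38, 10, 22, 3]
extract-max #6 returns 38:
  remove root 38; move last element 3 to root → [3, 10, 22]
  3 vs larger child 22 at index 2, swap → [22, 10, 3]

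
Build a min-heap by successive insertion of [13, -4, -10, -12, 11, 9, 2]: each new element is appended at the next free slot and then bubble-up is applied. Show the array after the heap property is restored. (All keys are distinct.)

[-12, -10, -4, 13, 11, 9, 2]

Insert 13:
  append 13 at index 0 → [13] (no swap needed)
Insert -4:
  append -4 at index 1 → [13, -4]
  -4 < parent 13 at index 0, swap → [-4, 13]
Insert -10:
  append -10 at index 2 → [-4, 13, -10]
  -10 < parent -4 at index 0, swap → [-10, 13, -4]
Insert -12:
  append -12 at index 3 → [-10, 13, -4, -12]
  -12 < parent 13 at index 1, swap → [-10, -12, -4, 13]
  -12 < parent -10 at index 0, swap → [-12, -10, -4, 13]
Insert 11:
  append 11 at index 4 → [-12, -10, -4, 13, 11] (no swap needed)
Insert 9:
  append 9 at index 5 → [-12, -10, -4, 13, 11, 9] (no swap needed)
Insert 2:
  append 2 at index 6 → [-12, -10, -4, 13, 11, 9, 2] (no swap needed)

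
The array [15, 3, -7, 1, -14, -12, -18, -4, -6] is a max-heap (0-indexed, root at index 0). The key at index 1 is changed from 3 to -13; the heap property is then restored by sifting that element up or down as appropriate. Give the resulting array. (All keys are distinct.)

[15, 1, -7, -4, -14, -12, -18, -13, -6]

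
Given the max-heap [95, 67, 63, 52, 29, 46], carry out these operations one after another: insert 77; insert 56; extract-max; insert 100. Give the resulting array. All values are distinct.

[100, 77, 63, 67, 29, 46, 52, 56]

insert 77:
  append 77 at index 6 → [95, 67, 63, 52, 29, 46, 77]
  77 > parent 63 at index 2, swap → [95, 67, 77, 52, 29, 46, 63]
insert 56:
  append 56 at index 7 → [95, 67, 77, 52, 29, 46, 63, 56]
  56 > parent 52 at index 3, swap → [95, 67, 77, 56, 29, 46, 63, 52]
extract-max → returns 95:
  remove root 95; move last element 52 to root → [52, 67, 77, 56, 29, 46, 63]
  52 vs larger child 77 at index 2, swap → [77, 67, 52, 56, 29, 46, 63]
  52 vs larger child 63 at index 6, swap → [77, 67, 63, 56, 29, 46, 52]
insert 100:
  append 100 at index 7 → [77, 67, 63, 56, 29, 46, 52, 100]
  100 > parent 56 at index 3, swap → [77, 67, 63, 100, 29, 46, 52, 56]
  100 > parent 67 at index 1, swap → [77, 100, 63, 67, 29, 46, 52, 56]
  100 > parent 77 at index 0, swap → [100, 77, 63, 67, 29, 46, 52, 56]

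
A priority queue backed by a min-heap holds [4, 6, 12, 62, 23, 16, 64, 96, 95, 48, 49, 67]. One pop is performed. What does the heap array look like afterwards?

remove root 4; move last element 67 to root → [67, 6, 12, 62, 23, 16, 64, 96, 95, 48, 49]
67 vs smaller child 6 at index 1, swap → [6, 67, 12, 62, 23, 16, 64, 96, 95, 48, 49]
67 vs smaller child 23 at index 4, swap → [6, 23, 12, 62, 67, 16, 64, 96, 95, 48, 49]
67 vs smaller child 48 at index 9, swap → [6, 23, 12, 62, 48, 16, 64, 96, 95, 67, 49]

[6, 23, 12, 62, 48, 16, 64, 96, 95, 67, 49]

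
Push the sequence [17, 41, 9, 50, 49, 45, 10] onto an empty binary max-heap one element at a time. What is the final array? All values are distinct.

Insert 17:
  append 17 at index 0 → [17] (no swap needed)
Insert 41:
  append 41 at index 1 → [17, 41]
  41 > parent 17 at index 0, swap → [41, 17]
Insert 9:
  append 9 at index 2 → [41, 17, 9] (no swap needed)
Insert 50:
  append 50 at index 3 → [41, 17, 9, 50]
  50 > parent 17 at index 1, swap → [41, 50, 9, 17]
  50 > parent 41 at index 0, swap → [50, 41, 9, 17]
Insert 49:
  append 49 at index 4 → [50, 41, 9, 17, 49]
  49 > parent 41 at index 1, swap → [50, 49, 9, 17, 41]
Insert 45:
  append 45 at index 5 → [50, 49, 9, 17, 41, 45]
  45 > parent 9 at index 2, swap → [50, 49, 45, 17, 41, 9]
Insert 10:
  append 10 at index 6 → [50, 49, 45, 17, 41, 9, 10] (no swap needed)

[50, 49, 45, 17, 41, 9, 10]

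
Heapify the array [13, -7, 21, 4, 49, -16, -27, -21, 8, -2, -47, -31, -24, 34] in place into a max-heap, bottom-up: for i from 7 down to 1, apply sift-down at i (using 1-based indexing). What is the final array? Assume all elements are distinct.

sift down from index 7:
  -27 vs only child 34 at index 14, swap → [13, -7, 21, 4, 49, -16, 34, -21, 8, -2, -47, -31, -24, -27]
sift down from index 6: already satisfies heap property
sift down from index 5: already satisfies heap property
sift down from index 4:
  4 vs larger child 8 at index 9, swap → [13, -7, 21, 8, 49, -16, 34, -21, 4, -2, -47, -31, -24, -27]
sift down from index 3:
  21 vs larger child 34 at index 7, swap → [13, -7, 34, 8, 49, -16, 21, -21, 4, -2, -47, -31, -24, -27]
sift down from index 2:
  -7 vs larger child 49 at index 5, swap → [13, 49, 34, 8, -7, -16, 21, -21, 4, -2, -47, -31, -24, -27]
  -7 vs larger child -2 at index 10, swap → [13, 49, 34, 8, -2, -16, 21, -21, 4, -7, -47, -31, -24, -27]
sift down from index 1:
  13 vs larger child 49 at index 2, swap → [49, 13, 34, 8, -2, -16, 21, -21, 4, -7, -47, -31, -24, -27]

[49, 13, 34, 8, -2, -16, 21, -21, 4, -7, -47, -31, -24, -27]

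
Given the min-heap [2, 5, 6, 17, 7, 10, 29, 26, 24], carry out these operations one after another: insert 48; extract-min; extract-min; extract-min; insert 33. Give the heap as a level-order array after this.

[7, 17, 10, 26, 48, 24, 29, 33]

insert 48:
  append 48 at index 9 → [2, 5, 6, 17, 7, 10, 29, 26, 24, 48] (no swap needed)
extract-min → returns 2:
  remove root 2; move last element 48 to root → [48, 5, 6, 17, 7, 10, 29, 26, 24]
  48 vs smaller child 5 at index 1, swap → [5, 48, 6, 17, 7, 10, 29, 26, 24]
  48 vs smaller child 7 at index 4, swap → [5, 7, 6, 17, 48, 10, 29, 26, 24]
extract-min → returns 5:
  remove root 5; move last element 24 to root → [24, 7, 6, 17, 48, 10, 29, 26]
  24 vs smaller child 6 at index 2, swap → [6, 7, 24, 17, 48, 10, 29, 26]
  24 vs smaller child 10 at index 5, swap → [6, 7, 10, 17, 48, 24, 29, 26]
extract-min → returns 6:
  remove root 6; move last element 26 to root → [26, 7, 10, 17, 48, 24, 29]
  26 vs smaller child 7 at index 1, swap → [7, 26, 10, 17, 48, 24, 29]
  26 vs smaller child 17 at index 3, swap → [7, 17, 10, 26, 48, 24, 29]
insert 33:
  append 33 at index 7 → [7, 17, 10, 26, 48, 24, 29, 33] (no swap needed)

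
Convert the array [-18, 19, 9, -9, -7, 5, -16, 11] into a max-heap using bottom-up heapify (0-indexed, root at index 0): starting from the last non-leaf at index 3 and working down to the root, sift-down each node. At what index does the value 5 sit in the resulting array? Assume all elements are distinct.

5

sift down from index 3:
  -9 vs only child 11 at index 7, swap → [-18, 19, 9, 11, -7, 5, -16, -9]
sift down from index 2: already satisfies heap property
sift down from index 1: already satisfies heap property
sift down from index 0:
  -18 vs larger child 19 at index 1, swap → [19, -18, 9, 11, -7, 5, -16, -9]
  -18 vs larger child 11 at index 3, swap → [19, 11, 9, -18, -7, 5, -16, -9]
  -18 vs only child -9 at index 7, swap → [19, 11, 9, -9, -7, 5, -16, -18]
resulting array: [19, 11, 9, -9, -7, 5, -16, -18]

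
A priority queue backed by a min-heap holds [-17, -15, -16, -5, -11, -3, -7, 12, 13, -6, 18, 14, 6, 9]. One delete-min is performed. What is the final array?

[-16, -15, -7, -5, -11, -3, 9, 12, 13, -6, 18, 14, 6]

remove root -17; move last element 9 to root → [9, -15, -16, -5, -11, -3, -7, 12, 13, -6, 18, 14, 6]
9 vs smaller child -16 at index 2, swap → [-16, -15, 9, -5, -11, -3, -7, 12, 13, -6, 18, 14, 6]
9 vs smaller child -7 at index 6, swap → [-16, -15, -7, -5, -11, -3, 9, 12, 13, -6, 18, 14, 6]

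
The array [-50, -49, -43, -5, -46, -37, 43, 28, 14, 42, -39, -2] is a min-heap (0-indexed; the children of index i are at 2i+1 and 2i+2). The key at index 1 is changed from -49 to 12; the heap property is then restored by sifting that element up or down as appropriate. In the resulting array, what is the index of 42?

9

set index 1 from -49 to 12 → [-50, 12, -43, -5, -46, -37, 43, 28, 14, 42, -39, -2]
12 vs smaller child -46 at index 4, swap → [-50, -46, -43, -5, 12, -37, 43, 28, 14, 42, -39, -2]
12 vs smaller child -39 at index 10, swap → [-50, -46, -43, -5, -39, -37, 43, 28, 14, 42, 12, -2]
resulting array: [-50, -46, -43, -5, -39, -37, 43, 28, 14, 42, 12, -2]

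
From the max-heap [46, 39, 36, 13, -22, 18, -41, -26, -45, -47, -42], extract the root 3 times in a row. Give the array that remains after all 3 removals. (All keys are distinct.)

[18, 13, -41, -26, -22, -47, -45, -42]

extract-max #1 returns 46:
  remove root 46; move last element -42 to root → [-42, 39, 36, 13, -22, 18, -41, -26, -45, -47]
  -42 vs larger child 39 at index 1, swap → [39, -42, 36, 13, -22, 18, -41, -26, -45, -47]
  -42 vs larger child 13 at index 3, swap → [39, 13, 36, -42, -22, 18, -41, -26, -45, -47]
  -42 vs larger child -26 at index 7, swap → [39, 13, 36, -26, -22, 18, -41, -42, -45, -47]
extract-max #2 returns 39:
  remove root 39; move last element -47 to root → [-47, 13, 36, -26, -22, 18, -41, -42, -45]
  -47 vs larger child 36 at index 2, swap → [36, 13, -47, -26, -22, 18, -41, -42, -45]
  -47 vs larger child 18 at index 5, swap → [36, 13, 18, -26, -22, -47, -41, -42, -45]
extract-max #3 returns 36:
  remove root 36; move last element -45 to root → [-45, 13, 18, -26, -22, -47, -41, -42]
  -45 vs larger child 18 at index 2, swap → [18, 13, -45, -26, -22, -47, -41, -42]
  -45 vs larger child -41 at index 6, swap → [18, 13, -41, -26, -22, -47, -45, -42]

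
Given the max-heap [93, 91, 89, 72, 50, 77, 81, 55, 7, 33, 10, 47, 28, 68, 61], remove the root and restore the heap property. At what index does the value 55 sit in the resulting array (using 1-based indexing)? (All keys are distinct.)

8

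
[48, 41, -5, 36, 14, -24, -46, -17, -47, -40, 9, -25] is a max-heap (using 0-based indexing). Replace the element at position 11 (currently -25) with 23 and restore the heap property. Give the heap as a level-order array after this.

[48, 41, 23, 36, 14, -5, -46, -17, -47, -40, 9, -24]

set index 11 from -25 to 23 → [48, 41, -5, 36, 14, -24, -46, -17, -47, -40, 9, 23]
23 > parent -24 at index 5, swap → [48, 41, -5, 36, 14, 23, -46, -17, -47, -40, 9, -24]
23 > parent -5 at index 2, swap → [48, 41, 23, 36, 14, -5, -46, -17, -47, -40, 9, -24]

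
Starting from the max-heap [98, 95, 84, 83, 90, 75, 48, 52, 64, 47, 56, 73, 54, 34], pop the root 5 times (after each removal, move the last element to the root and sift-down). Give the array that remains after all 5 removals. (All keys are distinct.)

[75, 64, 73, 54, 56, 47, 48, 52, 34]

extract-max #1 returns 98:
  remove root 98; move last element 34 to root → [34, 95, 84, 83, 90, 75, 48, 52, 64, 47, 56, 73, 54]
  34 vs larger child 95 at index 1, swap → [95, 34, 84, 83, 90, 75, 48, 52, 64, 47, 56, 73, 54]
  34 vs larger child 90 at index 4, swap → [95, 90, 84, 83, 34, 75, 48, 52, 64, 47, 56, 73, 54]
  34 vs larger child 56 at index 10, swap → [95, 90, 84, 83, 56, 75, 48, 52, 64, 47, 34, 73, 54]
extract-max #2 returns 95:
  remove root 95; move last element 54 to root → [54, 90, 84, 83, 56, 75, 48, 52, 64, 47, 34, 73]
  54 vs larger child 90 at index 1, swap → [90, 54, 84, 83, 56, 75, 48, 52, 64, 47, 34, 73]
  54 vs larger child 83 at index 3, swap → [90, 83, 84, 54, 56, 75, 48, 52, 64, 47, 34, 73]
  54 vs larger child 64 at index 8, swap → [90, 83, 84, 64, 56, 75, 48, 52, 54, 47, 34, 73]
extract-max #3 returns 90:
  remove root 90; move last element 73 to root → [73, 83, 84, 64, 56, 75, 48, 52, 54, 47, 34]
  73 vs larger child 84 at index 2, swap → [84, 83, 73, 64, 56, 75, 48, 52, 54, 47, 34]
  73 vs larger child 75 at index 5, swap → [84, 83, 75, 64, 56, 73, 48, 52, 54, 47, 34]
extract-max #4 returns 84:
  remove root 84; move last element 34 to root → [34, 83, 75, 64, 56, 73, 48, 52, 54, 47]
  34 vs larger child 83 at index 1, swap → [83, 34, 75, 64, 56, 73, 48, 52, 54, 47]
  34 vs larger child 64 at index 3, swap → [83, 64, 75, 34, 56, 73, 48, 52, 54, 47]
  34 vs larger child 54 at index 8, swap → [83, 64, 75, 54, 56, 73, 48, 52, 34, 47]
extract-max #5 returns 83:
  remove root 83; move last element 47 to root → [47, 64, 75, 54, 56, 73, 48, 52, 34]
  47 vs larger child 75 at index 2, swap → [75, 64, 47, 54, 56, 73, 48, 52, 34]
  47 vs larger child 73 at index 5, swap → [75, 64, 73, 54, 56, 47, 48, 52, 34]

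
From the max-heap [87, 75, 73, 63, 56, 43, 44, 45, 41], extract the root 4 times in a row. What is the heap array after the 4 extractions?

[56, 45, 44, 43, 41]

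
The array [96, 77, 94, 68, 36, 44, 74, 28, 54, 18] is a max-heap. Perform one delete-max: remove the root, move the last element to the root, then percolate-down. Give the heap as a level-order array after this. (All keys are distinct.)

remove root 96; move last element 18 to root → [18, 77, 94, 68, 36, 44, 74, 28, 54]
18 vs larger child 94 at index 2, swap → [94, 77, 18, 68, 36, 44, 74, 28, 54]
18 vs larger child 74 at index 6, swap → [94, 77, 74, 68, 36, 44, 18, 28, 54]

[94, 77, 74, 68, 36, 44, 18, 28, 54]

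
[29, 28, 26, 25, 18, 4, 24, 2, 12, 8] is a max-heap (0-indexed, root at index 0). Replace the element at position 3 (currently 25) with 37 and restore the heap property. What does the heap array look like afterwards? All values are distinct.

[37, 29, 26, 28, 18, 4, 24, 2, 12, 8]

set index 3 from 25 to 37 → [29, 28, 26, 37, 18, 4, 24, 2, 12, 8]
37 > parent 28 at index 1, swap → [29, 37, 26, 28, 18, 4, 24, 2, 12, 8]
37 > parent 29 at index 0, swap → [37, 29, 26, 28, 18, 4, 24, 2, 12, 8]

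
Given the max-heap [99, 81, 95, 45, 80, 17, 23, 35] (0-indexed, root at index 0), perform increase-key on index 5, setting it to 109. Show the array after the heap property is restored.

[109, 81, 99, 45, 80, 95, 23, 35]

set index 5 from 17 to 109 → [99, 81, 95, 45, 80, 109, 23, 35]
109 > parent 95 at index 2, swap → [99, 81, 109, 45, 80, 95, 23, 35]
109 > parent 99 at index 0, swap → [109, 81, 99, 45, 80, 95, 23, 35]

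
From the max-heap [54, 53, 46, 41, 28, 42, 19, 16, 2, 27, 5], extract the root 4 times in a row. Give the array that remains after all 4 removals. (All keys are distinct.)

[41, 28, 27, 16, 5, 2, 19]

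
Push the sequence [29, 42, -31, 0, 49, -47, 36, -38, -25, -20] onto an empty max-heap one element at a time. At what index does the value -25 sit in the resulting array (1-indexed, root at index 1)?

9

Insert 29:
  append 29 at index 1 → [29] (no swap needed)
Insert 42:
  append 42 at index 2 → [29, 42]
  42 > parent 29 at index 1, swap → [42, 29]
Insert -31:
  append -31 at index 3 → [42, 29, -31] (no swap needed)
Insert 0:
  append 0 at index 4 → [42, 29, -31, 0] (no swap needed)
Insert 49:
  append 49 at index 5 → [42, 29, -31, 0, 49]
  49 > parent 29 at index 2, swap → [42, 49, -31, 0, 29]
  49 > parent 42 at index 1, swap → [49, 42, -31, 0, 29]
Insert -47:
  append -47 at index 6 → [49, 42, -31, 0, 29, -47] (no swap needed)
Insert 36:
  append 36 at index 7 → [49, 42, -31, 0, 29, -47, 36]
  36 > parent -31 at index 3, swap → [49, 42, 36, 0, 29, -47, -31]
Insert -38:
  append -38 at index 8 → [49, 42, 36, 0, 29, -47, -31, -38] (no swap needed)
Insert -25:
  append -25 at index 9 → [49, 42, 36, 0, 29, -47, -31, -38, -25] (no swap needed)
Insert -20:
  append -20 at index 10 → [49, 42, 36, 0, 29, -47, -31, -38, -25, -20] (no swap needed)
resulting array: [49, 42, 36, 0, 29, -47, -31, -38, -25, -20]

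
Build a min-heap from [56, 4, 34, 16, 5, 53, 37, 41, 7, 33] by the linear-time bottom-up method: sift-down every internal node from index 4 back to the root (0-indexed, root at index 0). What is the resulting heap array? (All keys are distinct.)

[4, 5, 34, 7, 33, 53, 37, 41, 16, 56]

sift down from index 4: already satisfies heap property
sift down from index 3:
  16 vs smaller child 7 at index 8, swap → [56, 4, 34, 7, 5, 53, 37, 41, 16, 33]
sift down from index 2: already satisfies heap property
sift down from index 1: already satisfies heap property
sift down from index 0:
  56 vs smaller child 4 at index 1, swap → [4, 56, 34, 7, 5, 53, 37, 41, 16, 33]
  56 vs smaller child 5 at index 4, swap → [4, 5, 34, 7, 56, 53, 37, 41, 16, 33]
  56 vs only child 33 at index 9, swap → [4, 5, 34, 7, 33, 53, 37, 41, 16, 56]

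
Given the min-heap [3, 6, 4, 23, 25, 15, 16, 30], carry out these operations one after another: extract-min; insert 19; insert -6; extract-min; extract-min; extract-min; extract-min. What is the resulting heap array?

extract-min → returns 3:
  remove root 3; move last element 30 to root → [30, 6, 4, 23, 25, 15, 16]
  30 vs smaller child 4 at index 2, swap → [4, 6, 30, 23, 25, 15, 16]
  30 vs smaller child 15 at index 5, swap → [4, 6, 15, 23, 25, 30, 16]
insert 19:
  append 19 at index 7 → [4, 6, 15, 23, 25, 30, 16, 19]
  19 < parent 23 at index 3, swap → [4, 6, 15, 19, 25, 30, 16, 23]
insert -6:
  append -6 at index 8 → [4, 6, 15, 19, 25, 30, 16, 23, -6]
  -6 < parent 19 at index 3, swap → [4, 6, 15, -6, 25, 30, 16, 23, 19]
  -6 < parent 6 at index 1, swap → [4, -6, 15, 6, 25, 30, 16, 23, 19]
  -6 < parent 4 at index 0, swap → [-6, 4, 15, 6, 25, 30, 16, 23, 19]
extract-min → returns -6:
  remove root -6; move last element 19 to root → [19, 4, 15, 6, 25, 30, 16, 23]
  19 vs smaller child 4 at index 1, swap → [4, 19, 15, 6, 25, 30, 16, 23]
  19 vs smaller child 6 at index 3, swap → [4, 6, 15, 19, 25, 30, 16, 23]
extract-min → returns 4:
  remove root 4; move last element 23 to root → [23, 6, 15, 19, 25, 30, 16]
  23 vs smaller child 6 at index 1, swap → [6, 23, 15, 19, 25, 30, 16]
  23 vs smaller child 19 at index 3, swap → [6, 19, 15, 23, 25, 30, 16]
extract-min → returns 6:
  remove root 6; move last element 16 to root → [16, 19, 15, 23, 25, 30]
  16 vs smaller child 15 at index 2, swap → [15, 19, 16, 23, 25, 30]
extract-min → returns 15:
  remove root 15; move last element 30 to root → [30, 19, 16, 23, 25]
  30 vs smaller child 16 at index 2, swap → [16, 19, 30, 23, 25]

[16, 19, 30, 23, 25]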